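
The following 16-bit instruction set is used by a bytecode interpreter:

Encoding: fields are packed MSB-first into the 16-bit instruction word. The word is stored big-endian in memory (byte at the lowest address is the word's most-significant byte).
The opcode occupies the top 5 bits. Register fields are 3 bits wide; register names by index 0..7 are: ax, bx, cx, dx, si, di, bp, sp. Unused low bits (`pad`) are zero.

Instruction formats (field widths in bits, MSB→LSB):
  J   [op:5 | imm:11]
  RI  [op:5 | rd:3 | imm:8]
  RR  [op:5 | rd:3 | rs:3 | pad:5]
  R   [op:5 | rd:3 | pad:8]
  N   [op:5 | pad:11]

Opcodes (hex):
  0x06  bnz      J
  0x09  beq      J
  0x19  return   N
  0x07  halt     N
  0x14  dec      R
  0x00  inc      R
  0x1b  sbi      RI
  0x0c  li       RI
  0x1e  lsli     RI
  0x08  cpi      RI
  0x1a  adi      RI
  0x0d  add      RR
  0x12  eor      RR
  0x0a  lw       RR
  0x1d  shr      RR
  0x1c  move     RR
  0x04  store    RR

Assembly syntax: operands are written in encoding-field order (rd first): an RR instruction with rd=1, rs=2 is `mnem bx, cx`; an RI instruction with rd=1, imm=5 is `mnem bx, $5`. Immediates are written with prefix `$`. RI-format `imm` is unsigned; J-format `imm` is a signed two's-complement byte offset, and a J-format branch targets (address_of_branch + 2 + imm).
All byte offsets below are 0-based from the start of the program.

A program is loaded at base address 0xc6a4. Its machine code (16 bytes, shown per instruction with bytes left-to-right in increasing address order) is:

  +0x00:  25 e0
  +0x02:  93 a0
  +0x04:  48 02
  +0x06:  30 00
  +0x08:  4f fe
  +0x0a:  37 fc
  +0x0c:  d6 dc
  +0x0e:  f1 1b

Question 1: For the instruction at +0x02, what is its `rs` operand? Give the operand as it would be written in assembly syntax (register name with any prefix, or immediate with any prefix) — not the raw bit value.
[02] 93 a0 → 0x93a0
  op=0x93a0>>11=0x12 ⇒ eor (RR)
  rd: (w>>8)&0x7=0x3 → dx
  rs: (w>>5)&0x7=0x5 → di

di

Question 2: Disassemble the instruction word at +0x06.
bnz $0

off 0x06: read 30 00 as big → 0x3000
  top 5b → 0x6 → bnz [J]
  imm@[10:0]=0x0 ⇒ $0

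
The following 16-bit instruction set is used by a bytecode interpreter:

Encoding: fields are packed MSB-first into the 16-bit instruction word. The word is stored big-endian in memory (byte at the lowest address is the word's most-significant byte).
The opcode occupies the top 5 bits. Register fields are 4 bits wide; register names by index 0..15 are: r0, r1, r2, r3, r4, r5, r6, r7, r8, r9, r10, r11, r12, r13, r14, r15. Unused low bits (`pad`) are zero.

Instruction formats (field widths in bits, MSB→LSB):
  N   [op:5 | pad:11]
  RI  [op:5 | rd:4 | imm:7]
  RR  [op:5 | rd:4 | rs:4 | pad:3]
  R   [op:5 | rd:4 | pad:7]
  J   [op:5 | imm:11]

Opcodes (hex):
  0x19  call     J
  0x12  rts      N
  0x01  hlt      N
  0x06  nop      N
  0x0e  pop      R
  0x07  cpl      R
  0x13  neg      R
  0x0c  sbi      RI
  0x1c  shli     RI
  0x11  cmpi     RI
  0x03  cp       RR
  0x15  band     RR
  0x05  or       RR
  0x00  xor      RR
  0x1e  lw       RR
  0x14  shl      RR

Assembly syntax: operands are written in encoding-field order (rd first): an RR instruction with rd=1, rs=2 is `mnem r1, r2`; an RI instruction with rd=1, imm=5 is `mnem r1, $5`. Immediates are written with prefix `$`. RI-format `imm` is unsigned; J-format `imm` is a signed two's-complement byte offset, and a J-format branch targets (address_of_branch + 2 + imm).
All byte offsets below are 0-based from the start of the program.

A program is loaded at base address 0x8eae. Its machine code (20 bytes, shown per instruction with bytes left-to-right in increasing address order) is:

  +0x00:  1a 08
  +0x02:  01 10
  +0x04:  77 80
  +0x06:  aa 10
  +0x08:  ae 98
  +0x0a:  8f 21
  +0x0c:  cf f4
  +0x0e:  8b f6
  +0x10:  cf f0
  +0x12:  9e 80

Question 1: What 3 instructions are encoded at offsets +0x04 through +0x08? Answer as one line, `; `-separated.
pop r15; band r4, r2; band r13, r3

[04] 77 80 → 0x7780
  top 5b → 0xe → pop [R]
  [10:7] rd=15 = r15
[06] aa 10 → 0xaa10
  top 5b → 0x15 → band [RR]
  [10:7] rd=4 = r4
  [6:3] rs=2 = r2
[08] ae 98 → 0xae98
  top 5b → 0x15 → band [RR]
  [10:7] rd=13 = r13
  [6:3] rs=3 = r3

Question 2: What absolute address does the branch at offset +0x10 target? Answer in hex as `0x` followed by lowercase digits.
0x8eb0

+0x10: cf f0 ⇒ word 0xcff0 (big)
  op=0xcff0>>11=0x19 ⇒ call (J)
  [10:0] imm=2032 (s11→-16) = $-16
  target = base 0x8eae + off 0x10 + 2 + imm -16 = 0x8eb0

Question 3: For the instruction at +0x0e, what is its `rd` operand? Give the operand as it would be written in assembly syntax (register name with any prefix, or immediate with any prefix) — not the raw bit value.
r7

[0e] 8b f6 → 0x8bf6
  op=0x8bf6>>11=0x11 ⇒ cmpi (RI)
  [10:7] rd=7 = r7
  [6:0] imm=118 = $118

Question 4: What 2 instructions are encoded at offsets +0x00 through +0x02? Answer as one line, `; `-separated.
cp r4, r1; xor r2, r2

off 0x00: read 1a 08 as big → 0x1a08
  opcode bits[15:11]=0x3: cp/RR
  [10:7] rd=4 = r4
  [6:3] rs=1 = r1
off 0x02: read 01 10 as big → 0x0110
  opcode bits[15:11]=0x0: xor/RR
  [10:7] rd=2 = r2
  [6:3] rs=2 = r2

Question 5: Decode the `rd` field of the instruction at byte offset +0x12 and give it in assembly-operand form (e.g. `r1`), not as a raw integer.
r13

[12] 9e 80 → 0x9e80
  top 5b → 0x13 → neg [R]
  rd@[10:7]=0xd ⇒ r13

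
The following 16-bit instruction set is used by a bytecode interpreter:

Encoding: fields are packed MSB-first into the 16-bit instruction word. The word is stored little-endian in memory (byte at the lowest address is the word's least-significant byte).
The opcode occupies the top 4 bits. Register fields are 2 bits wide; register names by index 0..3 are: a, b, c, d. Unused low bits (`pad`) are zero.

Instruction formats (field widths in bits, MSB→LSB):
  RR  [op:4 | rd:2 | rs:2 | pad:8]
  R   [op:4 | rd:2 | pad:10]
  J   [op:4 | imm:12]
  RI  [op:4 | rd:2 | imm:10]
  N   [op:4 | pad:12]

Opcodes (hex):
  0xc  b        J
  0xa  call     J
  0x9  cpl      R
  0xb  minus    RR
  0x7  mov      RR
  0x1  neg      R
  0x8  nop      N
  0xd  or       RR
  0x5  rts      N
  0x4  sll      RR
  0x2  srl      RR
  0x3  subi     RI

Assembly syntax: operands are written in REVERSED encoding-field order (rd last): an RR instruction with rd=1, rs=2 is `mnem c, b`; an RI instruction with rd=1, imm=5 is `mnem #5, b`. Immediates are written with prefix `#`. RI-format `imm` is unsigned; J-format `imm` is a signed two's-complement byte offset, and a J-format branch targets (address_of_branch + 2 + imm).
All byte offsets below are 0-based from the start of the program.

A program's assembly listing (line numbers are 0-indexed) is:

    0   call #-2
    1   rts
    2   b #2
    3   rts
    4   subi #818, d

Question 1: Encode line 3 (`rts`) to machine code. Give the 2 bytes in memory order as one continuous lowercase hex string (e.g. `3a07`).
L3: rts op=0x5:4|pad=0:12 ⇒ 0x5000 ⇒ little 00 50

0050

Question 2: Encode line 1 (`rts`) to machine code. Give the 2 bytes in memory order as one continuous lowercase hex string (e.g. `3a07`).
line 1 (rts): pack op=0x5:4|pad=0:12 = 0x5000; little→ 00 50

0050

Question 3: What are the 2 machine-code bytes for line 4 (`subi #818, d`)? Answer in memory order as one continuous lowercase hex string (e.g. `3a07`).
323f

L4: subi op=0x3:4|rd=3:2|imm=818:10 ⇒ 0x3f32 ⇒ little 32 3f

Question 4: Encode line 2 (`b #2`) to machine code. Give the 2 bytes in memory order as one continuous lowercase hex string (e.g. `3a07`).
02c0

line 2 (b): pack op=0xc:4|imm=2:12 = 0xc002; little→ 02 c0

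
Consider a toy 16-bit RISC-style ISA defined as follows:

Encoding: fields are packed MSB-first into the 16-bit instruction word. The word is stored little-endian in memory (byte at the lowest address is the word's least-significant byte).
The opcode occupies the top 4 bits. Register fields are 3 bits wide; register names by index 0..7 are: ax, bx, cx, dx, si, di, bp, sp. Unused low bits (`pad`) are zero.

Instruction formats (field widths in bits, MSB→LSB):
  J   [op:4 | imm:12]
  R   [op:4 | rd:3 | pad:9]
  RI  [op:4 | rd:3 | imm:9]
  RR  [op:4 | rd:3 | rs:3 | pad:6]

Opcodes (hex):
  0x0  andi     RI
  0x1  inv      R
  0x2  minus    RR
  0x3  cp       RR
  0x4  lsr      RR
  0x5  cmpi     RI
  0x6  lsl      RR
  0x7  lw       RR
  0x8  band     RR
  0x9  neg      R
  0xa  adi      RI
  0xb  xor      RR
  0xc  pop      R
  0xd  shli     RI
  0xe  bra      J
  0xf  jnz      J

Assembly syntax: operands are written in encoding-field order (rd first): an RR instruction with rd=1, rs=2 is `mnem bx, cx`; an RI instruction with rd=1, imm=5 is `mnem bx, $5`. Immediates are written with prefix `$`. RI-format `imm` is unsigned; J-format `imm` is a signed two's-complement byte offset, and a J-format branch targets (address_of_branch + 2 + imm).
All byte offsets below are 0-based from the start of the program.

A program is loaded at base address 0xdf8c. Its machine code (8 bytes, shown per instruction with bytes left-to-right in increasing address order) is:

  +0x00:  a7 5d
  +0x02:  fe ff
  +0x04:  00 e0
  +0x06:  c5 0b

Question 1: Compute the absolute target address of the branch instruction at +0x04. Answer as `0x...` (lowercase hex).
0xdf92

+0x04: 00 e0 ⇒ word 0xe000 (little)
  op=0xe000>>12=0xe ⇒ bra (J)
  [11:0] imm=0 = $0
  target = base 0xdf8c + off 0x04 + 2 + imm 0 = 0xdf92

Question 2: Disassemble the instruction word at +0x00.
cmpi bp, $423

off 0x00: read a7 5d as little → 0x5da7
  op=0x5da7>>12=0x5 ⇒ cmpi (RI)
  [11:9] rd=6 = bp
  [8:0] imm=423 = $423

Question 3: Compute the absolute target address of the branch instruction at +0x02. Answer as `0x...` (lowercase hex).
0xdf8e

@+02  little-endian(fe ff) = 0xfffe
  opcode bits[15:12]=0xf: jnz/J
  imm: (w>>0)&0xfff=0xffe (s12→-2) → $-2
  target = base 0xdf8c + off 0x02 + 2 + imm -2 = 0xdf8e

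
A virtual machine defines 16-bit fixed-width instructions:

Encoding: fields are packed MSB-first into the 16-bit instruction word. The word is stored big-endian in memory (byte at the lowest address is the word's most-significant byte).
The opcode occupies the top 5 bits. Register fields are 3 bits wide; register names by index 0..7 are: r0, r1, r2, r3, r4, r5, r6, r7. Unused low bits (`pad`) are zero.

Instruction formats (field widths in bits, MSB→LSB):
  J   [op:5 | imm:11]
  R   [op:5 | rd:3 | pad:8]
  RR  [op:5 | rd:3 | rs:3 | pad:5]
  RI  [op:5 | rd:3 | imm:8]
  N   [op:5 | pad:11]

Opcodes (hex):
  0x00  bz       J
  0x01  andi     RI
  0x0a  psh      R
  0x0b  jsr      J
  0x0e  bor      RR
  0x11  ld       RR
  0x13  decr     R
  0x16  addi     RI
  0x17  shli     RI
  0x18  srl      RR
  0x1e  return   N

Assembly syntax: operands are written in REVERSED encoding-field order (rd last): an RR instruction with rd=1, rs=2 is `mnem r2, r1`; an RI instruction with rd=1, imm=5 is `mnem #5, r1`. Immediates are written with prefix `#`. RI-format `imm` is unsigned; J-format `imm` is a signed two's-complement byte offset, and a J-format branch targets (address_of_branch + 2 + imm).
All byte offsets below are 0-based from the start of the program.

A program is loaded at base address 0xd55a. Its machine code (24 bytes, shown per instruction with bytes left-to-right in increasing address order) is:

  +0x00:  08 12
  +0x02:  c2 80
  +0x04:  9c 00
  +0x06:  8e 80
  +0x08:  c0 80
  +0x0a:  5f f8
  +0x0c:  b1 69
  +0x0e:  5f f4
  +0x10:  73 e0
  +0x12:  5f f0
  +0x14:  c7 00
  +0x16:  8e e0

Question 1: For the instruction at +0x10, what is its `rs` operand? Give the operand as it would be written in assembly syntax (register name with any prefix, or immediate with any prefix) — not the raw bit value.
[10] 73 e0 → 0x73e0
  top 5b → 0xe → bor [RR]
  [10:8] rd=3 = r3
  [7:5] rs=7 = r7

r7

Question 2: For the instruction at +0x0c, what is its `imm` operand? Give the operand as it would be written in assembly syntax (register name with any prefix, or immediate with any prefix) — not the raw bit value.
#105

@+0c  big-endian(b1 69) = 0xb169
  top 5b → 0x16 → addi [RI]
  rd: (w>>8)&0x7=0x1 → r1
  imm: (w>>0)&0xff=0x69 → #105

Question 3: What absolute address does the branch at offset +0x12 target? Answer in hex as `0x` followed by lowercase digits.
[12] 5f f0 → 0x5ff0
  op=0x5ff0>>11=0xb ⇒ jsr (J)
  imm: (w>>0)&0x7ff=0x7f0 (s11→-16) → #-16
  target = base 0xd55a + off 0x12 + 2 + imm -16 = 0xd55e

0xd55e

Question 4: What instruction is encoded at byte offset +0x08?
+0x08: c0 80 ⇒ word 0xc080 (big)
  top 5b → 0x18 → srl [RR]
  rd: (w>>8)&0x7=0x0 → r0
  rs: (w>>5)&0x7=0x4 → r4

srl r4, r0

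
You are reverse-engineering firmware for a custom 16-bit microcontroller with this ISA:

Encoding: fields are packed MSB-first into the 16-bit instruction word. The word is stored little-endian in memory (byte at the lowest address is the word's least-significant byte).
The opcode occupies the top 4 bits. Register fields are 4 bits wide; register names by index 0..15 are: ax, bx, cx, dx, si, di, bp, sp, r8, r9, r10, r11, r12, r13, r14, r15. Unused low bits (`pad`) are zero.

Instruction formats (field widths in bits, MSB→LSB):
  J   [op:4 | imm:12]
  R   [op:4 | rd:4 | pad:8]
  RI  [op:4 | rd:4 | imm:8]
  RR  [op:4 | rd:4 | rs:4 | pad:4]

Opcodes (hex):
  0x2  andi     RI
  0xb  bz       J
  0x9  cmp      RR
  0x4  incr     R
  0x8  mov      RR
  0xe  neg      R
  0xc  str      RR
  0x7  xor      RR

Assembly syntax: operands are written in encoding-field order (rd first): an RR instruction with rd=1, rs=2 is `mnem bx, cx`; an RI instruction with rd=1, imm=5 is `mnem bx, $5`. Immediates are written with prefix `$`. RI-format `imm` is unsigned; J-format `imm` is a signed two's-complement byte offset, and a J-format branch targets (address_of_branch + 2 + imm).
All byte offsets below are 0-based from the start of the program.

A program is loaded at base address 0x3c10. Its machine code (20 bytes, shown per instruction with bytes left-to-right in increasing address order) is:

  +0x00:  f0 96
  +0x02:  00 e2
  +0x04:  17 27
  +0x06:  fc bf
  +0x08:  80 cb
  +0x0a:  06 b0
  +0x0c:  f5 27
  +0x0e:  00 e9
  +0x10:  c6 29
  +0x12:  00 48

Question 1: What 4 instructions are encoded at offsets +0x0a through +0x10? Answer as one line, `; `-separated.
bz $6; andi sp, $245; neg r9; andi r9, $198

[0a] 06 b0 → 0xb006
  op=0xb006>>12=0xb ⇒ bz (J)
  imm: (w>>0)&0xfff=0x6 → $6
[0c] f5 27 → 0x27f5
  op=0x27f5>>12=0x2 ⇒ andi (RI)
  rd: (w>>8)&0xf=0x7 → sp
  imm: (w>>0)&0xff=0xf5 → $245
[0e] 00 e9 → 0xe900
  op=0xe900>>12=0xe ⇒ neg (R)
  rd: (w>>8)&0xf=0x9 → r9
[10] c6 29 → 0x29c6
  op=0x29c6>>12=0x2 ⇒ andi (RI)
  rd: (w>>8)&0xf=0x9 → r9
  imm: (w>>0)&0xff=0xc6 → $198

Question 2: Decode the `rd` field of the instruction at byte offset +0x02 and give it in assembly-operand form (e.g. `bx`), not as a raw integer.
cx

off 0x02: read 00 e2 as little → 0xe200
  opcode bits[15:12]=0xe: neg/R
  rd@[11:8]=0x2 ⇒ cx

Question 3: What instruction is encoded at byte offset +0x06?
bz $-4

+0x06: fc bf ⇒ word 0xbffc (little)
  opcode bits[15:12]=0xb: bz/J
  imm: (w>>0)&0xfff=0xffc (s12→-4) → $-4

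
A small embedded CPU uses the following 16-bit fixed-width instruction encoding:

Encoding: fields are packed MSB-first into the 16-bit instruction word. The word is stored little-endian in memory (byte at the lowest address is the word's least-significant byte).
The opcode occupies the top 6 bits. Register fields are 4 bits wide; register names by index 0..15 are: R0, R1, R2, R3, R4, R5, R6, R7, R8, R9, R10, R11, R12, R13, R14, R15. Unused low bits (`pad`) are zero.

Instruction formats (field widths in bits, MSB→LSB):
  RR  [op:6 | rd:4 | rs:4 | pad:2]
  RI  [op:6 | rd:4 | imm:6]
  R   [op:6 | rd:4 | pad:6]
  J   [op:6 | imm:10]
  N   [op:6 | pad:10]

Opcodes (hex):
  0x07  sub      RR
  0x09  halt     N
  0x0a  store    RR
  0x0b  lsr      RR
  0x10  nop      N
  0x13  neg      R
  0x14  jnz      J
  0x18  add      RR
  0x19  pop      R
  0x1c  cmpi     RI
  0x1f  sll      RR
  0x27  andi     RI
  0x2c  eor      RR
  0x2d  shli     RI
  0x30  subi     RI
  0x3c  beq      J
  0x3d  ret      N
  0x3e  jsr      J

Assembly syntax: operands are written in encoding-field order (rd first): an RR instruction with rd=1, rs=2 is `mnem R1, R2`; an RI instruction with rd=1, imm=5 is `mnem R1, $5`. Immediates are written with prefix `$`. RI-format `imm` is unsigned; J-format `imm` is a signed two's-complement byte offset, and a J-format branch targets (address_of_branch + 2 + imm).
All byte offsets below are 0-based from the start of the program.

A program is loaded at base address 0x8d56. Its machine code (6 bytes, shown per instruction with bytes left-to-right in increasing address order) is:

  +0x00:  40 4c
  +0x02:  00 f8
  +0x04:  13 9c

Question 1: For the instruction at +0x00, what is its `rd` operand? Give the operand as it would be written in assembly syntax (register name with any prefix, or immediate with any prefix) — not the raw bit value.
+0x00: 40 4c ⇒ word 0x4c40 (little)
  top 6b → 0x13 → neg [R]
  rd@[9:6]=0x1 ⇒ R1

R1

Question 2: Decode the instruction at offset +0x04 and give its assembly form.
andi R0, $19

off 0x04: read 13 9c as little → 0x9c13
  opcode bits[15:10]=0x27: andi/RI
  [9:6] rd=0 = R0
  [5:0] imm=19 = $19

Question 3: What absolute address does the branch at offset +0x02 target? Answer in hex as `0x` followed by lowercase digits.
@+02  little-endian(00 f8) = 0xf800
  opcode bits[15:10]=0x3e: jsr/J
  [9:0] imm=0 = $0
  target = base 0x8d56 + off 0x02 + 2 + imm 0 = 0x8d5a

0x8d5a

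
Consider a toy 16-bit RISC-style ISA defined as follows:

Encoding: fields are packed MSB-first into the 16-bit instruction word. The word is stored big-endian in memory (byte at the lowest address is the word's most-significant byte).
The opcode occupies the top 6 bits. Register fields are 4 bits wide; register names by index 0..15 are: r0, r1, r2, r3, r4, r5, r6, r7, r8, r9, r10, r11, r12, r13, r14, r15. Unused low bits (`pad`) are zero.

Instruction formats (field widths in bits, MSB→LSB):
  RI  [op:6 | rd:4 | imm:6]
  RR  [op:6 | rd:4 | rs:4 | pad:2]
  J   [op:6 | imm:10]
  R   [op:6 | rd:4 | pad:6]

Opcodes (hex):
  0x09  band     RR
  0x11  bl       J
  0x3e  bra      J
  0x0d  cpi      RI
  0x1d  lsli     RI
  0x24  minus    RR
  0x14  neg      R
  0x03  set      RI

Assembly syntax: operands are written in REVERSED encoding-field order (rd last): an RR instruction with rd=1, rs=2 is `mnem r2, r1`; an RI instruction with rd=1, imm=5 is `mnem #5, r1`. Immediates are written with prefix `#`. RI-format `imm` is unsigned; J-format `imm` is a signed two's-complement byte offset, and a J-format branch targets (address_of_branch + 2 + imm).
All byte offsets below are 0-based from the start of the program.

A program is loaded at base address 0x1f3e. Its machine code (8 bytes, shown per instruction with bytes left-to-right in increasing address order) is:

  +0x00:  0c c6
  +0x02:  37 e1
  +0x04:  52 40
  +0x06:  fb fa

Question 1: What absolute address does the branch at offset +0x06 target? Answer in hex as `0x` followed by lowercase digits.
0x1f40

[06] fb fa → 0xfbfa
  opcode bits[15:10]=0x3e: bra/J
  imm: (w>>0)&0x3ff=0x3fa (s10→-6) → #-6
  target = base 0x1f3e + off 0x06 + 2 + imm -6 = 0x1f40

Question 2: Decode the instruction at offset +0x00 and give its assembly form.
+0x00: 0c c6 ⇒ word 0x0cc6 (big)
  opcode bits[15:10]=0x3: set/RI
  [9:6] rd=3 = r3
  [5:0] imm=6 = #6

set #6, r3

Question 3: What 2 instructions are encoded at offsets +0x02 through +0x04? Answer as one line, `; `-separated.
cpi #33, r15; neg r9

@+02  big-endian(37 e1) = 0x37e1
  opcode bits[15:10]=0xd: cpi/RI
  [9:6] rd=15 = r15
  [5:0] imm=33 = #33
@+04  big-endian(52 40) = 0x5240
  opcode bits[15:10]=0x14: neg/R
  [9:6] rd=9 = r9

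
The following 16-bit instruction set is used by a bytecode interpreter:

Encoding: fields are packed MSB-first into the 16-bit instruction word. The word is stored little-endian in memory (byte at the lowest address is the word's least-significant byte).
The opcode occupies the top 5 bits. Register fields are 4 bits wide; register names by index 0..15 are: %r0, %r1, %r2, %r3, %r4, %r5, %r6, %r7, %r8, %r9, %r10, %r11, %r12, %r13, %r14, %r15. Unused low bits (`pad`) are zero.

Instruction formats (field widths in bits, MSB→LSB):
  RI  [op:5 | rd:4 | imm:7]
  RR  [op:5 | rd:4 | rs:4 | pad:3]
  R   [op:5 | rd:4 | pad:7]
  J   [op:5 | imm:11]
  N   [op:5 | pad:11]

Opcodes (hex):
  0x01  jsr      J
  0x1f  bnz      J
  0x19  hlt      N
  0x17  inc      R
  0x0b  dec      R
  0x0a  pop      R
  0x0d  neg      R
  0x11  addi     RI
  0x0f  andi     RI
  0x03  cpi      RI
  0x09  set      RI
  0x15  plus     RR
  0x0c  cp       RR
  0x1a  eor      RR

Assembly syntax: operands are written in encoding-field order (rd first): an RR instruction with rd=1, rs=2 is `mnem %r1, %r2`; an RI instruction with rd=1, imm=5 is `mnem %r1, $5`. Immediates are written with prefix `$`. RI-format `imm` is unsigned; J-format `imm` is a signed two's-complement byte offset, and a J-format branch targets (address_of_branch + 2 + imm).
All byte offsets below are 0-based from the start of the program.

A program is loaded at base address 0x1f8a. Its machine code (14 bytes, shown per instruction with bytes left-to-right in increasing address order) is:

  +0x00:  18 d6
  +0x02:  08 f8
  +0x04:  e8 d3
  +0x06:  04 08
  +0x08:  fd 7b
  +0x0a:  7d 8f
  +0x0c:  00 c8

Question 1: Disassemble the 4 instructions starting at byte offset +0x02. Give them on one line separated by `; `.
+0x02: 08 f8 ⇒ word 0xf808 (little)
  op=0xf808>>11=0x1f ⇒ bnz (J)
  imm: (w>>0)&0x7ff=0x8 → $8
+0x04: e8 d3 ⇒ word 0xd3e8 (little)
  op=0xd3e8>>11=0x1a ⇒ eor (RR)
  rd: (w>>7)&0xf=0x7 → %r7
  rs: (w>>3)&0xf=0xd → %r13
+0x06: 04 08 ⇒ word 0x0804 (little)
  op=0x0804>>11=0x1 ⇒ jsr (J)
  imm: (w>>0)&0x7ff=0x4 → $4
+0x08: fd 7b ⇒ word 0x7bfd (little)
  op=0x7bfd>>11=0xf ⇒ andi (RI)
  rd: (w>>7)&0xf=0x7 → %r7
  imm: (w>>0)&0x7f=0x7d → $125

bnz $8; eor %r7, %r13; jsr $4; andi %r7, $125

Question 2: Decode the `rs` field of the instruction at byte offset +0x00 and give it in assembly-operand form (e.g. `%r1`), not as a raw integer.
@+00  little-endian(18 d6) = 0xd618
  opcode bits[15:11]=0x1a: eor/RR
  rd: (w>>7)&0xf=0xc → %r12
  rs: (w>>3)&0xf=0x3 → %r3

%r3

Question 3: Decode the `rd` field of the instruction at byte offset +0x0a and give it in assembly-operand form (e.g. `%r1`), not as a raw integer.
@+0a  little-endian(7d 8f) = 0x8f7d
  op=0x8f7d>>11=0x11 ⇒ addi (RI)
  rd: (w>>7)&0xf=0xe → %r14
  imm: (w>>0)&0x7f=0x7d → $125

%r14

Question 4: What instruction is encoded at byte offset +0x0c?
hlt

@+0c  little-endian(00 c8) = 0xc800
  opcode bits[15:11]=0x19: hlt/N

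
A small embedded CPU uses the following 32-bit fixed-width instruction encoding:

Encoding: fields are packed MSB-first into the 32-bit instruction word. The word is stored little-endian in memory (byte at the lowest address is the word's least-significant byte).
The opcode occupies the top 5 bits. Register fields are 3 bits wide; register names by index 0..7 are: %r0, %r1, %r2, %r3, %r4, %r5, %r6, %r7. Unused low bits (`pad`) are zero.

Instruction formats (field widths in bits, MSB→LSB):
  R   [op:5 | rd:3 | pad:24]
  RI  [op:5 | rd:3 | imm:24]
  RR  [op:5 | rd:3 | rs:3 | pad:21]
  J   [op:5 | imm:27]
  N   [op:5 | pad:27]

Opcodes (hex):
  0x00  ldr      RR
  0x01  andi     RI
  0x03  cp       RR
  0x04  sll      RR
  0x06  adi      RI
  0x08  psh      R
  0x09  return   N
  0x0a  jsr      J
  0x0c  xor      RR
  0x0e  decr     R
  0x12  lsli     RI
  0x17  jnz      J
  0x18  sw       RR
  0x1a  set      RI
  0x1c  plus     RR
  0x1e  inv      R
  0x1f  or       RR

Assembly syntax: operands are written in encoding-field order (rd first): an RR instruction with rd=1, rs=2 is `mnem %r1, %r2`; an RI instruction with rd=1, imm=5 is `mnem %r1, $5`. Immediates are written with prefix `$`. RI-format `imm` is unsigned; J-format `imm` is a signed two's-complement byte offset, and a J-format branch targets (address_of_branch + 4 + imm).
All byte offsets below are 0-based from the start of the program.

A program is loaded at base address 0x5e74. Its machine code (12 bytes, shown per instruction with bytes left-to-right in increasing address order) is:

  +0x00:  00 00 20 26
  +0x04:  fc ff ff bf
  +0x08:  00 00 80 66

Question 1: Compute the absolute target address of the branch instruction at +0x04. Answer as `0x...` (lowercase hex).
0x5e78

off 0x04: read fc ff ff bf as little → 0xbffffffc
  opcode bits[31:27]=0x17: jnz/J
  imm: (w>>0)&0x7ffffff=0x7fffffc (s27→-4) → $-4
  target = base 0x5e74 + off 0x04 + 4 + imm -4 = 0x5e78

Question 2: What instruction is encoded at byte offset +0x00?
sll %r6, %r1

+0x00: 00 00 20 26 ⇒ word 0x26200000 (little)
  opcode bits[31:27]=0x4: sll/RR
  rd@[26:24]=0x6 ⇒ %r6
  rs@[23:21]=0x1 ⇒ %r1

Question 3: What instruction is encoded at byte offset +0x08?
[08] 00 00 80 66 → 0x66800000
  top 5b → 0xc → xor [RR]
  rd: (w>>24)&0x7=0x6 → %r6
  rs: (w>>21)&0x7=0x4 → %r4

xor %r6, %r4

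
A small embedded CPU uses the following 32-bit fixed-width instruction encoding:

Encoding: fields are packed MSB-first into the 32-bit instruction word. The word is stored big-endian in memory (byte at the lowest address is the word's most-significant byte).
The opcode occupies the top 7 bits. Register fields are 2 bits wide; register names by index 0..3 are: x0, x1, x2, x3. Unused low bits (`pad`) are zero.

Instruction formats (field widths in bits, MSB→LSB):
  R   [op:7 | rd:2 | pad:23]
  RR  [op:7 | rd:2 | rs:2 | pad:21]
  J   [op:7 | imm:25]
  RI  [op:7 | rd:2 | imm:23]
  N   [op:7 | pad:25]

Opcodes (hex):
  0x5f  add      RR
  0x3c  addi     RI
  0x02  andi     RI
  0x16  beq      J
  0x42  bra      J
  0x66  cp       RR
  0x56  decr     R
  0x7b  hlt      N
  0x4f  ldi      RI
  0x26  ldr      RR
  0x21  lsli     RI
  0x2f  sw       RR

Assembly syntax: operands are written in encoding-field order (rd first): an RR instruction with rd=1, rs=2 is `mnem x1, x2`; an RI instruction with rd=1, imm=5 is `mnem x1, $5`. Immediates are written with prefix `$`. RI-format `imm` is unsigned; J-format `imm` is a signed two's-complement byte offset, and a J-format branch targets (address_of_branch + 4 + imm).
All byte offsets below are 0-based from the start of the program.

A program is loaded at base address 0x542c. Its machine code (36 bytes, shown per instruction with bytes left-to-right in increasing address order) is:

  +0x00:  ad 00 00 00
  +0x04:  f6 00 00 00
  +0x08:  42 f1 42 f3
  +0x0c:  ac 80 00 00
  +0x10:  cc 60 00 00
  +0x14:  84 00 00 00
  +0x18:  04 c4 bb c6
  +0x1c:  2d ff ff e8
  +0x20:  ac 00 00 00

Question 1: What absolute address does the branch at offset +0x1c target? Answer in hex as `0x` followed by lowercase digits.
+0x1c: 2d ff ff e8 ⇒ word 0x2dffffe8 (big)
  op=0x2dffffe8>>25=0x16 ⇒ beq (J)
  imm@[24:0]=0x1ffffe8 (s25→-24) ⇒ $-24
  target = base 0x542c + off 0x1c + 4 + imm -24 = 0x5434

0x5434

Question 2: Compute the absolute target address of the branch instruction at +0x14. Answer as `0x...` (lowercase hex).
0x5444

off 0x14: read 84 00 00 00 as big → 0x84000000
  opcode bits[31:25]=0x42: bra/J
  imm@[24:0]=0x0 ⇒ $0
  target = base 0x542c + off 0x14 + 4 + imm 0 = 0x5444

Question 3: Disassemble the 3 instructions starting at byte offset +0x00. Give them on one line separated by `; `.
decr x2; hlt; lsli x1, $7422707

[00] ad 00 00 00 → 0xad000000
  opcode bits[31:25]=0x56: decr/R
  rd@[24:23]=0x2 ⇒ x2
[04] f6 00 00 00 → 0xf6000000
  opcode bits[31:25]=0x7b: hlt/N
[08] 42 f1 42 f3 → 0x42f142f3
  opcode bits[31:25]=0x21: lsli/RI
  rd@[24:23]=0x1 ⇒ x1
  imm@[22:0]=0x7142f3 ⇒ $7422707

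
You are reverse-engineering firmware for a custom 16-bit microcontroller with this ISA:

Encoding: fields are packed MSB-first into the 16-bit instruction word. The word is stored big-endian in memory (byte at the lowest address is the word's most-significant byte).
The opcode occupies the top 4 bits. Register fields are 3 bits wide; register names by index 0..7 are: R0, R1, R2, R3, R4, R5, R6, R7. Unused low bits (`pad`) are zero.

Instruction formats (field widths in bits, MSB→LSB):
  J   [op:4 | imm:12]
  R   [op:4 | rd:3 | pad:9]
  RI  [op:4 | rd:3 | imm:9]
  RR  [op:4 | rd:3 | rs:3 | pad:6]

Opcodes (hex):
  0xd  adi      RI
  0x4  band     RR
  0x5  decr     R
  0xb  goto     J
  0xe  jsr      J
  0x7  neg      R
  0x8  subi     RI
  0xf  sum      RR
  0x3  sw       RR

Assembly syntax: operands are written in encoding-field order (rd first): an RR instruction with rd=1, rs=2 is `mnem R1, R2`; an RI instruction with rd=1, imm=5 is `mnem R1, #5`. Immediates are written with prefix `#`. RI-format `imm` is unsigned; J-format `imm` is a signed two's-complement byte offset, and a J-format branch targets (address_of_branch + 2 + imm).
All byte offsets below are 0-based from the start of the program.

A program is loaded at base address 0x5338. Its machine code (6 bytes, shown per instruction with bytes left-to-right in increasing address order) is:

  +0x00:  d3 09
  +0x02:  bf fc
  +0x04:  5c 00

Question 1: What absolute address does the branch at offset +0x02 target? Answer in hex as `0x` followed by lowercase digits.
0x5338

off 0x02: read bf fc as big → 0xbffc
  top 4b → 0xb → goto [J]
  imm@[11:0]=0xffc (s12→-4) ⇒ #-4
  target = base 0x5338 + off 0x02 + 2 + imm -4 = 0x5338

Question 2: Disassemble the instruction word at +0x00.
adi R1, #265

[00] d3 09 → 0xd309
  top 4b → 0xd → adi [RI]
  rd@[11:9]=0x1 ⇒ R1
  imm@[8:0]=0x109 ⇒ #265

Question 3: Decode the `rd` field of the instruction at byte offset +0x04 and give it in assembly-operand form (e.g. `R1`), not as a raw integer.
@+04  big-endian(5c 00) = 0x5c00
  top 4b → 0x5 → decr [R]
  [11:9] rd=6 = R6

R6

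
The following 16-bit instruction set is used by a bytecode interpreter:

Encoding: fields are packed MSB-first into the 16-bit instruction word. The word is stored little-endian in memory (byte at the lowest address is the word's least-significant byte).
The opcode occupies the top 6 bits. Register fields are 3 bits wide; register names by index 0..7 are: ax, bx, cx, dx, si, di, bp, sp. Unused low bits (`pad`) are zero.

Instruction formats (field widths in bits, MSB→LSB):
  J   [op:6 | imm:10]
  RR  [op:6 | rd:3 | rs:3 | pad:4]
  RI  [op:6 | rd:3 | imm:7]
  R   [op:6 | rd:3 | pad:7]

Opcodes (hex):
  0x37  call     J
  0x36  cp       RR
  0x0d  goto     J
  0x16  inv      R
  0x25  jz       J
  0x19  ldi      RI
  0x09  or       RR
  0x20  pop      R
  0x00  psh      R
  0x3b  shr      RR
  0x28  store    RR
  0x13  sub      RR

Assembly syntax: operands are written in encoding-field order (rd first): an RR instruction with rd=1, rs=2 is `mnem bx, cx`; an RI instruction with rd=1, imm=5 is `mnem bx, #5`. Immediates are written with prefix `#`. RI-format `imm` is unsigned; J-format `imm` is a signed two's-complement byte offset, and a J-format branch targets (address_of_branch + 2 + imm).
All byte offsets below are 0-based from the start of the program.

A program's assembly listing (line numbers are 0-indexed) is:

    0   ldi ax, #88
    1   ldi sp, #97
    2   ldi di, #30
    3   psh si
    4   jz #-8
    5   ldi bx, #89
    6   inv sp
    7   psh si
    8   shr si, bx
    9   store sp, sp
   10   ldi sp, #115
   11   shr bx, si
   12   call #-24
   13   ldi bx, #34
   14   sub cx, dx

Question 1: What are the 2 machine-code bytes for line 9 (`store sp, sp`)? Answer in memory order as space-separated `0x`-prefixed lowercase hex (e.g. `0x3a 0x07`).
0xf0 0xa3

L9: store op=0x28:6|rd=7:3|rs=7:3|pad=0:4 ⇒ 0xa3f0 ⇒ little f0 a3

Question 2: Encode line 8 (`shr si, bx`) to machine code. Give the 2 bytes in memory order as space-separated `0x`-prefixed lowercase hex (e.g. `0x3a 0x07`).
0x10 0xee

8. shr fields op=0x3b:6|rd=4:3|rs=1:3|pad=0:4 → word ee10h → 10 ee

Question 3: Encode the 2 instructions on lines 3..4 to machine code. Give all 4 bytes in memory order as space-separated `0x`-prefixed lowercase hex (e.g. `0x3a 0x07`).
0x00 0x02 0xf8 0x97

L3: psh op=0x0:6|rd=4:3|pad=0:7 ⇒ 0x0200 ⇒ little 00 02
L4: jz op=0x25:6|imm=-8:10 ⇒ 0x97f8 ⇒ little f8 97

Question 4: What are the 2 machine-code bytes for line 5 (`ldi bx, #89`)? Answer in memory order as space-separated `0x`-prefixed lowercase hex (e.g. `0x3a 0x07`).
5. ldi fields op=0x19:6|rd=1:3|imm=89:7 → word 64d9h → d9 64

0xd9 0x64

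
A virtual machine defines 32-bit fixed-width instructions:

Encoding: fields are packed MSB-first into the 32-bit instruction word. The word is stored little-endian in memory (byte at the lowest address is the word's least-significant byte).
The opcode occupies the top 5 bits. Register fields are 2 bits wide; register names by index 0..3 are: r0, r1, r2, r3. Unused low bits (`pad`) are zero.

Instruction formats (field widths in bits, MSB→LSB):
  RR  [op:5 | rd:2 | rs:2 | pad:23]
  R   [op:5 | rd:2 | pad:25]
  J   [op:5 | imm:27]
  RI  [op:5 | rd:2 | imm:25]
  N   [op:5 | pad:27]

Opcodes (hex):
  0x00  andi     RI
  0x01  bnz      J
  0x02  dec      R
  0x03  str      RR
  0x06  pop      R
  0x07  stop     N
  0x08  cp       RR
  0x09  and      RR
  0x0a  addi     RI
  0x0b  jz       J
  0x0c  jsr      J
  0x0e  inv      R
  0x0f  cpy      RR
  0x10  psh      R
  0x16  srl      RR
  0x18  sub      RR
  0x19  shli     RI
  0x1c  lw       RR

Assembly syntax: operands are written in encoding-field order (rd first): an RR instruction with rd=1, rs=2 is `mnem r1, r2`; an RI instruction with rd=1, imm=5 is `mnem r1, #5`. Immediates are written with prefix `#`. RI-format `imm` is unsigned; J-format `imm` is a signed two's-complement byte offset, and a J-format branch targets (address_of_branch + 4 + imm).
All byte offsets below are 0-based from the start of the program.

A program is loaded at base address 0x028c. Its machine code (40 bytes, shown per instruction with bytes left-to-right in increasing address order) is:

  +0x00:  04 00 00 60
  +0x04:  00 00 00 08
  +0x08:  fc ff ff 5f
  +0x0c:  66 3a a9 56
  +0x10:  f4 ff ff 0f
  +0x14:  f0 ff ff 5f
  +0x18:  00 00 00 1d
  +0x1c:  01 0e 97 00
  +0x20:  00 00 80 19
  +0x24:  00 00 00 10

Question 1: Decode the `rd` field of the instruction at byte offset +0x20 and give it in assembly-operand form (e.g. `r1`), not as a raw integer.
[20] 00 00 80 19 → 0x19800000
  opcode bits[31:27]=0x3: str/RR
  [26:25] rd=0 = r0
  [24:23] rs=3 = r3

r0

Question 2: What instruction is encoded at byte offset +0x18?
+0x18: 00 00 00 1d ⇒ word 0x1d000000 (little)
  opcode bits[31:27]=0x3: str/RR
  rd@[26:25]=0x2 ⇒ r2
  rs@[24:23]=0x2 ⇒ r2

str r2, r2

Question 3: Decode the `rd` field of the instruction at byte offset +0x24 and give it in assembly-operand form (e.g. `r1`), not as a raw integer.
r0

@+24  little-endian(00 00 00 10) = 0x10000000
  top 5b → 0x2 → dec [R]
  [26:25] rd=0 = r0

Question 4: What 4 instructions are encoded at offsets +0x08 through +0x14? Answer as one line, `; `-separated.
jz #-4; addi r3, #11090534; bnz #-12; jz #-16

+0x08: fc ff ff 5f ⇒ word 0x5ffffffc (little)
  op=0x5ffffffc>>27=0xb ⇒ jz (J)
  imm@[26:0]=0x7fffffc (s27→-4) ⇒ #-4
+0x0c: 66 3a a9 56 ⇒ word 0x56a93a66 (little)
  op=0x56a93a66>>27=0xa ⇒ addi (RI)
  rd@[26:25]=0x3 ⇒ r3
  imm@[24:0]=0xa93a66 ⇒ #11090534
+0x10: f4 ff ff 0f ⇒ word 0x0ffffff4 (little)
  op=0x0ffffff4>>27=0x1 ⇒ bnz (J)
  imm@[26:0]=0x7fffff4 (s27→-12) ⇒ #-12
+0x14: f0 ff ff 5f ⇒ word 0x5ffffff0 (little)
  op=0x5ffffff0>>27=0xb ⇒ jz (J)
  imm@[26:0]=0x7fffff0 (s27→-16) ⇒ #-16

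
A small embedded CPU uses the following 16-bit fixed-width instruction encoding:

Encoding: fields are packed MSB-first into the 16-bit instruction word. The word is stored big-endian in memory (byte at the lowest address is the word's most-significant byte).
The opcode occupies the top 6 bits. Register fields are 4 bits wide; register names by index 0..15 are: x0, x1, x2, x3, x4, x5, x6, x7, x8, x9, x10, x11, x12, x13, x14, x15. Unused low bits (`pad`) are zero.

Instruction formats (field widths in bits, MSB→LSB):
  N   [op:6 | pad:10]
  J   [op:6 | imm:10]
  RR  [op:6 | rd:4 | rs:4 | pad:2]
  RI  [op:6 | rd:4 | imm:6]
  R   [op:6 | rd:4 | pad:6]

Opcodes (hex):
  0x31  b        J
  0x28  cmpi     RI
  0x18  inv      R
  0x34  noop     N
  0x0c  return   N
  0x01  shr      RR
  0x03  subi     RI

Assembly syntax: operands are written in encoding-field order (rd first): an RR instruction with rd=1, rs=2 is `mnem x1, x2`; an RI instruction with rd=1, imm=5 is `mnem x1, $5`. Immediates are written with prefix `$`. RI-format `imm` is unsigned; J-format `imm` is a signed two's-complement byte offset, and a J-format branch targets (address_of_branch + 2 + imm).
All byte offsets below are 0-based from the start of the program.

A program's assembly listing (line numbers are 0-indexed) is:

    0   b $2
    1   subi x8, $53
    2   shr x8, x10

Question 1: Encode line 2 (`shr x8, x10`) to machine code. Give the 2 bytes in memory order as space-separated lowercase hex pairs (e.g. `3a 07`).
06 28

line 2 (shr): pack op=0x1:6|rd=8:4|rs=10:4|pad=0:2 = 0x0628; big→ 06 28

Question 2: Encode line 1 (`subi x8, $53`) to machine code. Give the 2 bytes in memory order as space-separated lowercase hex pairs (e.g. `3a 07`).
line 1 (subi): pack op=0x3:6|rd=8:4|imm=53:6 = 0x0e35; big→ 0e 35

0e 35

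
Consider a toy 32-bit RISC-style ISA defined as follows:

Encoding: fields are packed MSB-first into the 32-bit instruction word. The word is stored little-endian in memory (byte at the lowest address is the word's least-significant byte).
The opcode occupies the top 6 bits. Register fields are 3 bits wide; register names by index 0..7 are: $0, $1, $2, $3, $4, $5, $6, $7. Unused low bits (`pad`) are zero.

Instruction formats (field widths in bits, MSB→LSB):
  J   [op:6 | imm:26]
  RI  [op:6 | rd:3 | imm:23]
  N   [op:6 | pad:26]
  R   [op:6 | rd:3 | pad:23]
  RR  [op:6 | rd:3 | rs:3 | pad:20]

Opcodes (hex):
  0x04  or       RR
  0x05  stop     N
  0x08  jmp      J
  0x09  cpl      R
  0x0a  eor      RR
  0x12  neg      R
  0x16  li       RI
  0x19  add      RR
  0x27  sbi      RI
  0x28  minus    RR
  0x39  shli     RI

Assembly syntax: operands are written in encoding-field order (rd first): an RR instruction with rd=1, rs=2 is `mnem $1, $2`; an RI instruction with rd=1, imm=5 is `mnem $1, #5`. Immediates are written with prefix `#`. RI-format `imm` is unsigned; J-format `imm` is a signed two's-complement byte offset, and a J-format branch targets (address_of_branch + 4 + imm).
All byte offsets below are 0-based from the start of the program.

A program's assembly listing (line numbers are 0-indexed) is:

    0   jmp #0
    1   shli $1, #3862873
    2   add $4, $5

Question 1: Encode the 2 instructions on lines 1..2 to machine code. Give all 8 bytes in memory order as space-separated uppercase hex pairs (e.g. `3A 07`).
1. shli fields op=0x39:6|rd=1:3|imm=3862873:23 → word e4baf159h → 59 f1 ba e4
2. add fields op=0x19:6|rd=4:3|rs=5:3|pad=0:20 → word 66500000h → 00 00 50 66

59 F1 BA E4 00 00 50 66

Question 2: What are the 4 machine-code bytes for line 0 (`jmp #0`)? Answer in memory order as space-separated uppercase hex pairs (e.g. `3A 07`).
00 00 00 20

line 0 (jmp): pack op=0x8:6|imm=0:26 = 0x20000000; little→ 00 00 00 20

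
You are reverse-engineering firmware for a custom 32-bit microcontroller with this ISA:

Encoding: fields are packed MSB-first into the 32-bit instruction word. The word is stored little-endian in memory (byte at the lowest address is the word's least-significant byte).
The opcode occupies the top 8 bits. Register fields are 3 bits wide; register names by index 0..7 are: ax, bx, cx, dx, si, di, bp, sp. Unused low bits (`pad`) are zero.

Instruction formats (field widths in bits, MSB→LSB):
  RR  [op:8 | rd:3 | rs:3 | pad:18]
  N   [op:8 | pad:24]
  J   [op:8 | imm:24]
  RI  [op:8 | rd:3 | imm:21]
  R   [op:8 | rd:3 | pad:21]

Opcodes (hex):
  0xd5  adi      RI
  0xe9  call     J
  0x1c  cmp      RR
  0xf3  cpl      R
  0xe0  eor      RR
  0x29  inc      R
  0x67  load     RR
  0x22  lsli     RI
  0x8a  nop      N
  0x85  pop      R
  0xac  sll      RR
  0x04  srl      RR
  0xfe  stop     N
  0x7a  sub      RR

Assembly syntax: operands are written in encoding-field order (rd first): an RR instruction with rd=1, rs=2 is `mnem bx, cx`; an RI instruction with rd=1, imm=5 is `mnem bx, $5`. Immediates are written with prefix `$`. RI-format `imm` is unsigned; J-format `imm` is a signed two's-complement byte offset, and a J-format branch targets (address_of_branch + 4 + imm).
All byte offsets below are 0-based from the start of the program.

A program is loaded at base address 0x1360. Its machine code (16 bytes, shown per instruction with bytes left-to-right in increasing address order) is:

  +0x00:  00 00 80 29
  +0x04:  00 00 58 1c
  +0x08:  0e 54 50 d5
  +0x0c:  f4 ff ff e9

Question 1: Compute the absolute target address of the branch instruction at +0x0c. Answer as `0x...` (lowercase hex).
0x1364

off 0x0c: read f4 ff ff e9 as little → 0xe9fffff4
  opcode bits[31:24]=0xe9: call/J
  imm: (w>>0)&0xffffff=0xfffff4 (s24→-12) → $-12
  target = base 0x1360 + off 0x0c + 4 + imm -12 = 0x1364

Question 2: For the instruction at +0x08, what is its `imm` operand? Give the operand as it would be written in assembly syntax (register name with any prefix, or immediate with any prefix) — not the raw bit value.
$1070094

off 0x08: read 0e 54 50 d5 as little → 0xd550540e
  opcode bits[31:24]=0xd5: adi/RI
  rd@[23:21]=0x2 ⇒ cx
  imm@[20:0]=0x10540e ⇒ $1070094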